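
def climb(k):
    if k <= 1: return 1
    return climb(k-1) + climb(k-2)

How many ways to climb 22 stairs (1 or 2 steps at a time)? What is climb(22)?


Building up from base cases:
climb(0) = 1
climb(1) = 1
climb(2) = climb(1) + climb(0) = 1 + 1 = 2
climb(3) = climb(2) + climb(1) = 2 + 1 = 3
climb(4) = climb(3) + climb(2) = 3 + 2 = 5
climb(5) = climb(4) + climb(3) = 5 + 3 = 8
climb(6) = climb(5) + climb(4) = 8 + 5 = 13
climb(7) = climb(6) + climb(5) = 13 + 8 = 21
climb(8) = climb(7) + climb(6) = 21 + 13 = 34
climb(9) = climb(8) + climb(7) = 34 + 21 = 55
climb(10) = climb(9) + climb(8) = 55 + 34 = 89
climb(11) = climb(10) + climb(9) = 89 + 55 = 144
climb(12) = climb(11) + climb(10) = 144 + 89 = 233
climb(13) = climb(12) + climb(11) = 233 + 144 = 377
climb(14) = climb(13) + climb(12) = 377 + 233 = 610
climb(15) = climb(14) + climb(13) = 610 + 377 = 987
climb(16) = climb(15) + climb(14) = 987 + 610 = 1597
climb(17) = climb(16) + climb(15) = 1597 + 987 = 2584
climb(18) = climb(17) + climb(16) = 2584 + 1597 = 4181
climb(19) = climb(18) + climb(17) = 4181 + 2584 = 6765
climb(20) = climb(19) + climb(18) = 6765 + 4181 = 10946
climb(21) = climb(20) + climb(19) = 10946 + 6765 = 17711
climb(22) = climb(21) + climb(20) = 17711 + 10946 = 28657

28657


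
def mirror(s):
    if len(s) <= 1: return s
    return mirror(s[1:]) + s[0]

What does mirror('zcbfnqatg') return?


mirror('zcbfnqatg') = mirror('cbfnqatg') + 'z'
mirror('cbfnqatg') = mirror('bfnqatg') + 'c'
mirror('bfnqatg') = mirror('fnqatg') + 'b'
mirror('fnqatg') = mirror('nqatg') + 'f'
mirror('nqatg') = mirror('qatg') + 'n'
mirror('qatg') = mirror('atg') + 'q'
mirror('atg') = mirror('tg') + 'a'
mirror('tg') = mirror('g') + 't'
mirror('g') = 'g'  (base case)
Concatenating: 'g' + 't' + 'a' + 'q' + 'n' + 'f' + 'b' + 'c' + 'z' = 'gtaqnfbcz'

gtaqnfbcz


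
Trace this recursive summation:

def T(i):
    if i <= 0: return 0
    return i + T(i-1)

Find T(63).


T(63)
= 63 + 62 + 61 + 60 + 59 + 58 + 57 + 56 + 55 + 54 + 53 + 52 + 51 + 50 + 49 + 48 + 47 + 46 + 45 + 44 + 43 + 42 + 41 + 40 + 39 + 38 + 37 + 36 + 35 + 34 + 33 + 32 + 31 + 30 + 29 + 28 + 27 + 26 + 25 + 24 + 23 + 22 + 21 + 20 + 19 + 18 + 17 + 16 + 15 + 14 + 13 + 12 + 11 + 10 + 9 + 8 + 7 + 6 + 5 + 4 + 3 + 2 + 1 + T(0)
= 63 + 62 + 61 + 60 + 59 + 58 + 57 + 56 + 55 + 54 + 53 + 52 + 51 + 50 + 49 + 48 + 47 + 46 + 45 + 44 + 43 + 42 + 41 + 40 + 39 + 38 + 37 + 36 + 35 + 34 + 33 + 32 + 31 + 30 + 29 + 28 + 27 + 26 + 25 + 24 + 23 + 22 + 21 + 20 + 19 + 18 + 17 + 16 + 15 + 14 + 13 + 12 + 11 + 10 + 9 + 8 + 7 + 6 + 5 + 4 + 3 + 2 + 1 + 0
= 2016

2016


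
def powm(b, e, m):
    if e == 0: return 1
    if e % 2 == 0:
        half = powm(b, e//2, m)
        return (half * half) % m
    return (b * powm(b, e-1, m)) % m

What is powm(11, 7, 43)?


powm(11, 7, 43): e is odd, compute powm(11, 6, 43)
  powm(11, 6, 43): e is even, compute powm(11, 3, 43)
    powm(11, 3, 43): e is odd, compute powm(11, 2, 43)
      powm(11, 2, 43): e is even, compute powm(11, 1, 43)
        powm(11, 1, 43): e is odd, compute powm(11, 0, 43)
          powm(11, 0, 43) = 1
        (11 * 1) % 43 = 11
      half=11, (11*11) % 43 = 35
    (11 * 35) % 43 = 41
  half=41, (41*41) % 43 = 4
(11 * 4) % 43 = 1

1


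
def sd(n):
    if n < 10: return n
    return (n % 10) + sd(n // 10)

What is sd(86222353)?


sd(86222353) = 3 + sd(8622235)
sd(8622235) = 5 + sd(862223)
sd(862223) = 3 + sd(86222)
sd(86222) = 2 + sd(8622)
sd(8622) = 2 + sd(862)
sd(862) = 2 + sd(86)
sd(86) = 6 + sd(8)
sd(8) = 8  (base case)
Total: 3 + 5 + 3 + 2 + 2 + 2 + 6 + 8 = 31

31


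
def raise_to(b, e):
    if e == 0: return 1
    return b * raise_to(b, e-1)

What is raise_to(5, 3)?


raise_to(5, 3)
= 5 * raise_to(5, 2)
= 5 * 5 * raise_to(5, 1)
= 5 * 5 * 5 * raise_to(5, 0)
= 5 * 5 * 5 * 1
= 125

125


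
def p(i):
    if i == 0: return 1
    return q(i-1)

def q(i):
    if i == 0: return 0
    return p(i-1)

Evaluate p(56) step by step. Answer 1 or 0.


p(56) = q(55)
q(55) = p(54)
p(54) = q(53)
q(53) = p(52)
p(52) = q(51)
q(51) = p(50)
p(50) = q(49)
q(49) = p(48)
p(48) = q(47)
q(47) = p(46)
p(46) = q(45)
q(45) = p(44)
p(44) = q(43)
q(43) = p(42)
p(42) = q(41)
q(41) = p(40)
p(40) = q(39)
q(39) = p(38)
p(38) = q(37)
q(37) = p(36)
p(36) = q(35)
q(35) = p(34)
p(34) = q(33)
q(33) = p(32)
p(32) = q(31)
q(31) = p(30)
p(30) = q(29)
q(29) = p(28)
p(28) = q(27)
q(27) = p(26)
p(26) = q(25)
q(25) = p(24)
p(24) = q(23)
q(23) = p(22)
p(22) = q(21)
q(21) = p(20)
p(20) = q(19)
q(19) = p(18)
p(18) = q(17)
q(17) = p(16)
p(16) = q(15)
q(15) = p(14)
p(14) = q(13)
q(13) = p(12)
p(12) = q(11)
q(11) = p(10)
p(10) = q(9)
q(9) = p(8)
p(8) = q(7)
q(7) = p(6)
p(6) = q(5)
q(5) = p(4)
p(4) = q(3)
q(3) = p(2)
p(2) = q(1)
q(1) = p(0)
p(0) = 1  (base case)
Result: 1

1


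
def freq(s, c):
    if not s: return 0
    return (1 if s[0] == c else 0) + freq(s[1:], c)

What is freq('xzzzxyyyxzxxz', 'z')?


s[0]='x' != 'z' -> 0
s[0]='z' == 'z' -> 1
s[0]='z' == 'z' -> 1
s[0]='z' == 'z' -> 1
s[0]='x' != 'z' -> 0
s[0]='y' != 'z' -> 0
s[0]='y' != 'z' -> 0
s[0]='y' != 'z' -> 0
s[0]='x' != 'z' -> 0
s[0]='z' == 'z' -> 1
s[0]='x' != 'z' -> 0
s[0]='x' != 'z' -> 0
s[0]='z' == 'z' -> 1
Sum: 0 + 1 + 1 + 1 + 0 + 0 + 0 + 0 + 0 + 1 + 0 + 0 + 1 = 5

5


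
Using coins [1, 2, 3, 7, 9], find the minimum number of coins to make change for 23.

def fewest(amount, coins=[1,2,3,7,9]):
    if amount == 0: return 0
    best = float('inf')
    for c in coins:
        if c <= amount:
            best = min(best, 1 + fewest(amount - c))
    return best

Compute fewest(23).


Building up with DP:
fewest(0) = 0
fewest(1) = min(1+fewest(0)=1+0=1) = 1
fewest(2) = min(1+fewest(1)=1+1=2, 1+fewest(0)=1+0=1) = 1
fewest(3) = min(1+fewest(2)=1+1=2, 1+fewest(1)=1+1=2, 1+fewest(0)=1+0=1) = 1
fewest(4) = min(1+fewest(3)=1+1=2, 1+fewest(2)=1+1=2, 1+fewest(1)=1+1=2) = 2
fewest(5) = min(1+fewest(4)=1+2=3, 1+fewest(3)=1+1=2, 1+fewest(2)=1+1=2) = 2
fewest(6) = min(1+fewest(5)=1+2=3, 1+fewest(4)=1+2=3, 1+fewest(3)=1+1=2) = 2
fewest(7) = min(1+fewest(6)=1+2=3, 1+fewest(5)=1+2=3, 1+fewest(4)=1+2=3, 1+fewest(0)=1+0=1) = 1
fewest(8) = min(1+fewest(7)=1+1=2, 1+fewest(6)=1+2=3, 1+fewest(5)=1+2=3, 1+fewest(1)=1+1=2) = 2
fewest(9) = min(1+fewest(8)=1+2=3, 1+fewest(7)=1+1=2, 1+fewest(6)=1+2=3, 1+fewest(2)=1+1=2, 1+fewest(0)=1+0=1) = 1
fewest(10) = min(1+fewest(9)=1+1=2, 1+fewest(8)=1+2=3, 1+fewest(7)=1+1=2, 1+fewest(3)=1+1=2, 1+fewest(1)=1+1=2) = 2
fewest(11) = min(1+fewest(10)=1+2=3, 1+fewest(9)=1+1=2, 1+fewest(8)=1+2=3, 1+fewest(4)=1+2=3, 1+fewest(2)=1+1=2) = 2
fewest(12) = min(1+fewest(11)=1+2=3, 1+fewest(10)=1+2=3, 1+fewest(9)=1+1=2, 1+fewest(5)=1+2=3, 1+fewest(3)=1+1=2) = 2
fewest(13) = min(1+fewest(12)=1+2=3, 1+fewest(11)=1+2=3, 1+fewest(10)=1+2=3, 1+fewest(6)=1+2=3, 1+fewest(4)=1+2=3) = 3
fewest(14) = min(1+fewest(13)=1+3=4, 1+fewest(12)=1+2=3, 1+fewest(11)=1+2=3, 1+fewest(7)=1+1=2, 1+fewest(5)=1+2=3) = 2
fewest(15) = min(1+fewest(14)=1+2=3, 1+fewest(13)=1+3=4, 1+fewest(12)=1+2=3, 1+fewest(8)=1+2=3, 1+fewest(6)=1+2=3) = 3
fewest(16) = min(1+fewest(15)=1+3=4, 1+fewest(14)=1+2=3, 1+fewest(13)=1+3=4, 1+fewest(9)=1+1=2, 1+fewest(7)=1+1=2) = 2
fewest(17) = min(1+fewest(16)=1+2=3, 1+fewest(15)=1+3=4, 1+fewest(14)=1+2=3, 1+fewest(10)=1+2=3, 1+fewest(8)=1+2=3) = 3
fewest(18) = min(1+fewest(17)=1+3=4, 1+fewest(16)=1+2=3, 1+fewest(15)=1+3=4, 1+fewest(11)=1+2=3, 1+fewest(9)=1+1=2) = 2
fewest(19) = min(1+fewest(18)=1+2=3, 1+fewest(17)=1+3=4, 1+fewest(16)=1+2=3, 1+fewest(12)=1+2=3, 1+fewest(10)=1+2=3) = 3
fewest(20) = min(1+fewest(19)=1+3=4, 1+fewest(18)=1+2=3, 1+fewest(17)=1+3=4, 1+fewest(13)=1+3=4, 1+fewest(11)=1+2=3) = 3
fewest(21) = min(1+fewest(20)=1+3=4, 1+fewest(19)=1+3=4, 1+fewest(18)=1+2=3, 1+fewest(14)=1+2=3, 1+fewest(12)=1+2=3) = 3
fewest(22) = min(1+fewest(21)=1+3=4, 1+fewest(20)=1+3=4, 1+fewest(19)=1+3=4, 1+fewest(15)=1+3=4, 1+fewest(13)=1+3=4) = 4
fewest(23) = min(1+fewest(22)=1+4=5, 1+fewest(21)=1+3=4, 1+fewest(20)=1+3=4, 1+fewest(16)=1+2=3, 1+fewest(14)=1+2=3) = 3

3


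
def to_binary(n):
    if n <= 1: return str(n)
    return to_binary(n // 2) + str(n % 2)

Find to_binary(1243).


to_binary(1243) = to_binary(621) + '1'
to_binary(621) = to_binary(310) + '1'
to_binary(310) = to_binary(155) + '0'
to_binary(155) = to_binary(77) + '1'
to_binary(77) = to_binary(38) + '1'
to_binary(38) = to_binary(19) + '0'
to_binary(19) = to_binary(9) + '1'
to_binary(9) = to_binary(4) + '1'
to_binary(4) = to_binary(2) + '0'
to_binary(2) = to_binary(1) + '0'
to_binary(1) = '1'  (base case)
Concatenating: '1' + '0' + '0' + '1' + '1' + '0' + '1' + '1' + '0' + '1' + '1' = '10011011011'

10011011011


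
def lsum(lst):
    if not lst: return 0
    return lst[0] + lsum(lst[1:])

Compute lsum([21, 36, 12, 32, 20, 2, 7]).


lsum([21, 36, 12, 32, 20, 2, 7]) = 21 + lsum([36, 12, 32, 20, 2, 7])
lsum([36, 12, 32, 20, 2, 7]) = 36 + lsum([12, 32, 20, 2, 7])
lsum([12, 32, 20, 2, 7]) = 12 + lsum([32, 20, 2, 7])
lsum([32, 20, 2, 7]) = 32 + lsum([20, 2, 7])
lsum([20, 2, 7]) = 20 + lsum([2, 7])
lsum([2, 7]) = 2 + lsum([7])
lsum([7]) = 7 + lsum([])
lsum([]) = 0  (base case)
Total: 21 + 36 + 12 + 32 + 20 + 2 + 7 + 0 = 130

130


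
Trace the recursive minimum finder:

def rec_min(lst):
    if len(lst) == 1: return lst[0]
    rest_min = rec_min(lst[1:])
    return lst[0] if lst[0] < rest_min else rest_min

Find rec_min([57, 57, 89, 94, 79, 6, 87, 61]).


rec_min([57, 57, 89, 94, 79, 6, 87, 61]): compare 57 with rec_min([57, 89, 94, 79, 6, 87, 61])
rec_min([57, 89, 94, 79, 6, 87, 61]): compare 57 with rec_min([89, 94, 79, 6, 87, 61])
rec_min([89, 94, 79, 6, 87, 61]): compare 89 with rec_min([94, 79, 6, 87, 61])
rec_min([94, 79, 6, 87, 61]): compare 94 with rec_min([79, 6, 87, 61])
rec_min([79, 6, 87, 61]): compare 79 with rec_min([6, 87, 61])
rec_min([6, 87, 61]): compare 6 with rec_min([87, 61])
rec_min([87, 61]): compare 87 with rec_min([61])
rec_min([61]) = 61  (base case)
Compare 87 with 61 -> 61
Compare 6 with 61 -> 6
Compare 79 with 6 -> 6
Compare 94 with 6 -> 6
Compare 89 with 6 -> 6
Compare 57 with 6 -> 6
Compare 57 with 6 -> 6

6


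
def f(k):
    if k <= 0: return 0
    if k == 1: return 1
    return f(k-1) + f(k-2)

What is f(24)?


Computing f(24) bottom-up:
f(0) = 0
f(1) = 1
f(2) = f(1) + f(0) = 1 + 0 = 1
f(3) = f(2) + f(1) = 1 + 1 = 2
f(4) = f(3) + f(2) = 2 + 1 = 3
f(5) = f(4) + f(3) = 3 + 2 = 5
f(6) = f(5) + f(4) = 5 + 3 = 8
f(7) = f(6) + f(5) = 8 + 5 = 13
f(8) = f(7) + f(6) = 13 + 8 = 21
f(9) = f(8) + f(7) = 21 + 13 = 34
f(10) = f(9) + f(8) = 34 + 21 = 55
f(11) = f(10) + f(9) = 55 + 34 = 89
f(12) = f(11) + f(10) = 89 + 55 = 144
f(13) = f(12) + f(11) = 144 + 89 = 233
f(14) = f(13) + f(12) = 233 + 144 = 377
f(15) = f(14) + f(13) = 377 + 233 = 610
f(16) = f(15) + f(14) = 610 + 377 = 987
f(17) = f(16) + f(15) = 987 + 610 = 1597
f(18) = f(17) + f(16) = 1597 + 987 = 2584
f(19) = f(18) + f(17) = 2584 + 1597 = 4181
f(20) = f(19) + f(18) = 4181 + 2584 = 6765
f(21) = f(20) + f(19) = 6765 + 4181 = 10946
f(22) = f(21) + f(20) = 10946 + 6765 = 17711
f(23) = f(22) + f(21) = 17711 + 10946 = 28657
f(24) = f(23) + f(22) = 28657 + 17711 = 46368

46368


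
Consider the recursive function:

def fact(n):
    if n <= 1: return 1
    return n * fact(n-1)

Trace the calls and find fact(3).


fact(3)
= 3 * fact(2)
= 3 * 2 * fact(1)
= 3 * 2 * 1
= 6

6


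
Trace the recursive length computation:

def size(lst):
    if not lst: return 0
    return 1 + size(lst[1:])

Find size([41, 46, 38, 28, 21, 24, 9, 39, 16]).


size([41, 46, 38, 28, 21, 24, 9, 39, 16]) = 1 + size([46, 38, 28, 21, 24, 9, 39, 16])
size([46, 38, 28, 21, 24, 9, 39, 16]) = 1 + size([38, 28, 21, 24, 9, 39, 16])
size([38, 28, 21, 24, 9, 39, 16]) = 1 + size([28, 21, 24, 9, 39, 16])
size([28, 21, 24, 9, 39, 16]) = 1 + size([21, 24, 9, 39, 16])
size([21, 24, 9, 39, 16]) = 1 + size([24, 9, 39, 16])
size([24, 9, 39, 16]) = 1 + size([9, 39, 16])
size([9, 39, 16]) = 1 + size([39, 16])
size([39, 16]) = 1 + size([16])
size([16]) = 1 + size([])
size([]) = 0  (base case)
Unwinding: 1 + 1 + 1 + 1 + 1 + 1 + 1 + 1 + 1 + 0 = 9

9


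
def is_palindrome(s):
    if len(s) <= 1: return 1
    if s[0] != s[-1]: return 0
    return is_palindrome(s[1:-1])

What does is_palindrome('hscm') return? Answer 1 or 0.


is_palindrome('hscm'): s[0]='h' != s[-1]='m' -> return 0
Result: 0 (not a palindrome)

0


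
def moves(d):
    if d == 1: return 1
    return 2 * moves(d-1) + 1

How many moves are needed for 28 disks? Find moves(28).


moves(28) = 2 * moves(27) + 1
moves(27) = 2 * moves(26) + 1
moves(26) = 2 * moves(25) + 1
moves(25) = 2 * moves(24) + 1
moves(24) = 2 * moves(23) + 1
moves(23) = 2 * moves(22) + 1
moves(22) = 2 * moves(21) + 1
moves(21) = 2 * moves(20) + 1
moves(20) = 2 * moves(19) + 1
moves(19) = 2 * moves(18) + 1
moves(18) = 2 * moves(17) + 1
moves(17) = 2 * moves(16) + 1
moves(16) = 2 * moves(15) + 1
moves(15) = 2 * moves(14) + 1
moves(14) = 2 * moves(13) + 1
moves(13) = 2 * moves(12) + 1
moves(12) = 2 * moves(11) + 1
moves(11) = 2 * moves(10) + 1
moves(10) = 2 * moves(9) + 1
moves(9) = 2 * moves(8) + 1
moves(8) = 2 * moves(7) + 1
moves(7) = 2 * moves(6) + 1
moves(6) = 2 * moves(5) + 1
moves(5) = 2 * moves(4) + 1
moves(4) = 2 * moves(3) + 1
moves(3) = 2 * moves(2) + 1
moves(2) = 2 * moves(1) + 1
moves(1) = 1  (base case)
moves(2) = 2 * 1 + 1 = 3
moves(3) = 2 * 3 + 1 = 7
moves(4) = 2 * 7 + 1 = 15
moves(5) = 2 * 15 + 1 = 31
moves(6) = 2 * 31 + 1 = 63
moves(7) = 2 * 63 + 1 = 127
moves(8) = 2 * 127 + 1 = 255
moves(9) = 2 * 255 + 1 = 511
moves(10) = 2 * 511 + 1 = 1023
moves(11) = 2 * 1023 + 1 = 2047
moves(12) = 2 * 2047 + 1 = 4095
moves(13) = 2 * 4095 + 1 = 8191
moves(14) = 2 * 8191 + 1 = 16383
moves(15) = 2 * 16383 + 1 = 32767
moves(16) = 2 * 32767 + 1 = 65535
moves(17) = 2 * 65535 + 1 = 131071
moves(18) = 2 * 131071 + 1 = 262143
moves(19) = 2 * 262143 + 1 = 524287
moves(20) = 2 * 524287 + 1 = 1048575
moves(21) = 2 * 1048575 + 1 = 2097151
moves(22) = 2 * 2097151 + 1 = 4194303
moves(23) = 2 * 4194303 + 1 = 8388607
moves(24) = 2 * 8388607 + 1 = 16777215
moves(25) = 2 * 16777215 + 1 = 33554431
moves(26) = 2 * 33554431 + 1 = 67108863
moves(27) = 2 * 67108863 + 1 = 134217727
moves(28) = 2 * 134217727 + 1 = 268435455

268435455


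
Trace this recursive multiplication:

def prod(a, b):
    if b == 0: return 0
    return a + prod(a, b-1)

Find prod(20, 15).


prod(20, 15) = 20 + prod(20, 14)
prod(20, 14) = 20 + prod(20, 13)
prod(20, 13) = 20 + prod(20, 12)
prod(20, 12) = 20 + prod(20, 11)
prod(20, 11) = 20 + prod(20, 10)
prod(20, 10) = 20 + prod(20, 9)
prod(20, 9) = 20 + prod(20, 8)
prod(20, 8) = 20 + prod(20, 7)
prod(20, 7) = 20 + prod(20, 6)
prod(20, 6) = 20 + prod(20, 5)
prod(20, 5) = 20 + prod(20, 4)
prod(20, 4) = 20 + prod(20, 3)
prod(20, 3) = 20 + prod(20, 2)
prod(20, 2) = 20 + prod(20, 1)
prod(20, 1) = 20 + prod(20, 0)
prod(20, 0) = 0  (base case)
Total: 20 + 20 + 20 + 20 + 20 + 20 + 20 + 20 + 20 + 20 + 20 + 20 + 20 + 20 + 20 + 0 = 300

300


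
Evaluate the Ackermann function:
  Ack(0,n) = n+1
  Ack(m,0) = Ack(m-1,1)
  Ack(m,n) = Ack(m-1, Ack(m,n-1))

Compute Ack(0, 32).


Ack(0, 32) = 33
Result: Ack(0, 32) = 33

33


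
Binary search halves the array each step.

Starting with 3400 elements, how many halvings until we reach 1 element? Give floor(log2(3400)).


3400 / 2 = 1700
1700 / 2 = 850
850 / 2 = 425
425 / 2 = 212
212 / 2 = 106
106 / 2 = 53
53 / 2 = 26
26 / 2 = 13
13 / 2 = 6
6 / 2 = 3
3 / 2 = 1
Reached 1 after 11 halvings

11


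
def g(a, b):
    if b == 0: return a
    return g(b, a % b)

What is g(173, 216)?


g(173, 216) = g(216, 173)
g(216, 173) = g(173, 43)
g(173, 43) = g(43, 1)
g(43, 1) = g(1, 0)
g(1, 0) = 1  (base case)

1


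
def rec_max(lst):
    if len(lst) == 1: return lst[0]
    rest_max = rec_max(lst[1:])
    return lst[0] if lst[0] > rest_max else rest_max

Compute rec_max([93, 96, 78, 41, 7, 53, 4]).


rec_max([93, 96, 78, 41, 7, 53, 4]): compare 93 with rec_max([96, 78, 41, 7, 53, 4])
rec_max([96, 78, 41, 7, 53, 4]): compare 96 with rec_max([78, 41, 7, 53, 4])
rec_max([78, 41, 7, 53, 4]): compare 78 with rec_max([41, 7, 53, 4])
rec_max([41, 7, 53, 4]): compare 41 with rec_max([7, 53, 4])
rec_max([7, 53, 4]): compare 7 with rec_max([53, 4])
rec_max([53, 4]): compare 53 with rec_max([4])
rec_max([4]) = 4  (base case)
Compare 53 with 4 -> 53
Compare 7 with 53 -> 53
Compare 41 with 53 -> 53
Compare 78 with 53 -> 78
Compare 96 with 78 -> 96
Compare 93 with 96 -> 96

96


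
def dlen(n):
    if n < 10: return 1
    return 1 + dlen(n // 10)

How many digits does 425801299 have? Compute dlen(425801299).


dlen(425801299) = 1 + dlen(42580129)
dlen(42580129) = 1 + dlen(4258012)
dlen(4258012) = 1 + dlen(425801)
dlen(425801) = 1 + dlen(42580)
dlen(42580) = 1 + dlen(4258)
dlen(4258) = 1 + dlen(425)
dlen(425) = 1 + dlen(42)
dlen(42) = 1 + dlen(4)
dlen(4) = 1  (base case: 4 < 10)
Unwinding: 1 + 1 + 1 + 1 + 1 + 1 + 1 + 1 + 1 = 9

9


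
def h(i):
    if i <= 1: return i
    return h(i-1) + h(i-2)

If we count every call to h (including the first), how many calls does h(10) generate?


Let C(n) = total calls for h(n)
C(0) = 1, C(1) = 1
C(2) = 1 + C(1) + C(0) = 1 + 1 + 1 = 3
C(3) = 1 + C(2) + C(1) = 1 + 3 + 1 = 5
C(4) = 1 + C(3) + C(2) = 1 + 5 + 3 = 9
C(5) = 1 + C(4) + C(3) = 1 + 9 + 5 = 15
C(6) = 1 + C(5) + C(4) = 1 + 15 + 9 = 25
C(7) = 1 + C(6) + C(5) = 1 + 25 + 15 = 41
C(8) = 1 + C(7) + C(6) = 1 + 41 + 25 = 67
C(9) = 1 + C(8) + C(7) = 1 + 67 + 41 = 109
C(10) = 1 + C(9) + C(8) = 1 + 109 + 67 = 177

177


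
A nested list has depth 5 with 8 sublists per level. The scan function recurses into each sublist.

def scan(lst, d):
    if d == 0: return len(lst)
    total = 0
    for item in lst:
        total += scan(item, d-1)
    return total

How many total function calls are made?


At depth 0 (root): 1 call
At depth 1: each of 1 parents calls scan on 8 children = 8 calls
At depth 2: each of 8 parents calls scan on 8 children = 64 calls
At depth 3: each of 64 parents calls scan on 8 children = 512 calls
At depth 4: each of 512 parents calls scan on 8 children = 4096 calls
At depth 5: each of 4096 parents calls scan on 8 children = 32768 calls
Total: 1 + 8 + 64 + 512 + 4096 + 32768 = 37449

37449


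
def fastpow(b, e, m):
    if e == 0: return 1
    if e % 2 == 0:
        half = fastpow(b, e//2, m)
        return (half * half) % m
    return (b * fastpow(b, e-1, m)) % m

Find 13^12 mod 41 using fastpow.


fastpow(13, 12, 41): e is even, compute fastpow(13, 6, 41)
  fastpow(13, 6, 41): e is even, compute fastpow(13, 3, 41)
    fastpow(13, 3, 41): e is odd, compute fastpow(13, 2, 41)
      fastpow(13, 2, 41): e is even, compute fastpow(13, 1, 41)
        fastpow(13, 1, 41): e is odd, compute fastpow(13, 0, 41)
          fastpow(13, 0, 41) = 1
        (13 * 1) % 41 = 13
      half=13, (13*13) % 41 = 5
    (13 * 5) % 41 = 24
  half=24, (24*24) % 41 = 2
half=2, (2*2) % 41 = 4

4


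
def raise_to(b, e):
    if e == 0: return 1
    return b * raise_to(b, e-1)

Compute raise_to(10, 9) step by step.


raise_to(10, 9)
= 10 * raise_to(10, 8)
= 10 * 10 * raise_to(10, 7)
= 10 * 10 * 10 * raise_to(10, 6)
= 10 * 10 * 10 * 10 * raise_to(10, 5)
= 10 * 10 * 10 * 10 * 10 * raise_to(10, 4)
= 10 * 10 * 10 * 10 * 10 * 10 * raise_to(10, 3)
= 10 * 10 * 10 * 10 * 10 * 10 * 10 * raise_to(10, 2)
= 10 * 10 * 10 * 10 * 10 * 10 * 10 * 10 * raise_to(10, 1)
= 10 * 10 * 10 * 10 * 10 * 10 * 10 * 10 * 10 * raise_to(10, 0)
= 10 * 10 * 10 * 10 * 10 * 10 * 10 * 10 * 10 * 1
= 1000000000

1000000000


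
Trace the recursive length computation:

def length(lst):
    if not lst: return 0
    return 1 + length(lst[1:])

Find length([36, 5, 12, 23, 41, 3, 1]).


length([36, 5, 12, 23, 41, 3, 1]) = 1 + length([5, 12, 23, 41, 3, 1])
length([5, 12, 23, 41, 3, 1]) = 1 + length([12, 23, 41, 3, 1])
length([12, 23, 41, 3, 1]) = 1 + length([23, 41, 3, 1])
length([23, 41, 3, 1]) = 1 + length([41, 3, 1])
length([41, 3, 1]) = 1 + length([3, 1])
length([3, 1]) = 1 + length([1])
length([1]) = 1 + length([])
length([]) = 0  (base case)
Unwinding: 1 + 1 + 1 + 1 + 1 + 1 + 1 + 0 = 7

7


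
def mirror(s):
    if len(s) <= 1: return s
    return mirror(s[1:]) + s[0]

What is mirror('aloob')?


mirror('aloob') = mirror('loob') + 'a'
mirror('loob') = mirror('oob') + 'l'
mirror('oob') = mirror('ob') + 'o'
mirror('ob') = mirror('b') + 'o'
mirror('b') = 'b'  (base case)
Concatenating: 'b' + 'o' + 'o' + 'l' + 'a' = 'boola'

boola


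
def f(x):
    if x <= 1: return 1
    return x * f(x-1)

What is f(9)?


f(9)
= 9 * f(8)
= 9 * 8 * f(7)
= 9 * 8 * 7 * f(6)
= 9 * 8 * 7 * 6 * f(5)
= 9 * 8 * 7 * 6 * 5 * f(4)
= 9 * 8 * 7 * 6 * 5 * 4 * f(3)
= 9 * 8 * 7 * 6 * 5 * 4 * 3 * f(2)
= 9 * 8 * 7 * 6 * 5 * 4 * 3 * 2 * f(1)
= 9 * 8 * 7 * 6 * 5 * 4 * 3 * 2 * 1
= 362880

362880


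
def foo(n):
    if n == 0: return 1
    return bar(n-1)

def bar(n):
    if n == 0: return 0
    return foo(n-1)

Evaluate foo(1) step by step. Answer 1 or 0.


foo(1) = bar(0)
bar(0) = 0  (base case)
Result: 0

0


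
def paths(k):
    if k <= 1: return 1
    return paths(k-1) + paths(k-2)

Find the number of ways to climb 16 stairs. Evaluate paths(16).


Building up from base cases:
paths(0) = 1
paths(1) = 1
paths(2) = paths(1) + paths(0) = 1 + 1 = 2
paths(3) = paths(2) + paths(1) = 2 + 1 = 3
paths(4) = paths(3) + paths(2) = 3 + 2 = 5
paths(5) = paths(4) + paths(3) = 5 + 3 = 8
paths(6) = paths(5) + paths(4) = 8 + 5 = 13
paths(7) = paths(6) + paths(5) = 13 + 8 = 21
paths(8) = paths(7) + paths(6) = 21 + 13 = 34
paths(9) = paths(8) + paths(7) = 34 + 21 = 55
paths(10) = paths(9) + paths(8) = 55 + 34 = 89
paths(11) = paths(10) + paths(9) = 89 + 55 = 144
paths(12) = paths(11) + paths(10) = 144 + 89 = 233
paths(13) = paths(12) + paths(11) = 233 + 144 = 377
paths(14) = paths(13) + paths(12) = 377 + 233 = 610
paths(15) = paths(14) + paths(13) = 610 + 377 = 987
paths(16) = paths(15) + paths(14) = 987 + 610 = 1597

1597


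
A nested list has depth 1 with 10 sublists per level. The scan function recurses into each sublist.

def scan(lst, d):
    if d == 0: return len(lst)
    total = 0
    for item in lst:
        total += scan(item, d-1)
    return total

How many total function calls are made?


At depth 0 (root): 1 call
At depth 1: each of 1 parents calls scan on 10 children = 10 calls
Total: 1 + 10 = 11

11


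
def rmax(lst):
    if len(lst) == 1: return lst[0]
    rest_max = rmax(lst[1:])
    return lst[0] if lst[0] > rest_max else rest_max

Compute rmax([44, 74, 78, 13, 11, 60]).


rmax([44, 74, 78, 13, 11, 60]): compare 44 with rmax([74, 78, 13, 11, 60])
rmax([74, 78, 13, 11, 60]): compare 74 with rmax([78, 13, 11, 60])
rmax([78, 13, 11, 60]): compare 78 with rmax([13, 11, 60])
rmax([13, 11, 60]): compare 13 with rmax([11, 60])
rmax([11, 60]): compare 11 with rmax([60])
rmax([60]) = 60  (base case)
Compare 11 with 60 -> 60
Compare 13 with 60 -> 60
Compare 78 with 60 -> 78
Compare 74 with 78 -> 78
Compare 44 with 78 -> 78

78


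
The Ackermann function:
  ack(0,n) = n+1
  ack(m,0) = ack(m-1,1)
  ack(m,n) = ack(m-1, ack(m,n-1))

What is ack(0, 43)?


ack(0, 43) = 44
Result: ack(0, 43) = 44

44


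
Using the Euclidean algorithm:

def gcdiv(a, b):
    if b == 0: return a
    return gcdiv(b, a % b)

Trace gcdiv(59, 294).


gcdiv(59, 294) = gcdiv(294, 59)
gcdiv(294, 59) = gcdiv(59, 58)
gcdiv(59, 58) = gcdiv(58, 1)
gcdiv(58, 1) = gcdiv(1, 0)
gcdiv(1, 0) = 1  (base case)

1


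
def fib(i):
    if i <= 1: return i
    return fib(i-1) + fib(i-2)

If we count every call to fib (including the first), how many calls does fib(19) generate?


Let C(n) = total calls for fib(n)
C(0) = 1, C(1) = 1
C(2) = 1 + C(1) + C(0) = 1 + 1 + 1 = 3
C(3) = 1 + C(2) + C(1) = 1 + 3 + 1 = 5
C(4) = 1 + C(3) + C(2) = 1 + 5 + 3 = 9
C(5) = 1 + C(4) + C(3) = 1 + 9 + 5 = 15
C(6) = 1 + C(5) + C(4) = 1 + 15 + 9 = 25
C(7) = 1 + C(6) + C(5) = 1 + 25 + 15 = 41
C(8) = 1 + C(7) + C(6) = 1 + 41 + 25 = 67
C(9) = 1 + C(8) + C(7) = 1 + 67 + 41 = 109
C(10) = 1 + C(9) + C(8) = 1 + 109 + 67 = 177
C(11) = 1 + C(10) + C(9) = 1 + 177 + 109 = 287
C(12) = 1 + C(11) + C(10) = 1 + 287 + 177 = 465
C(13) = 1 + C(12) + C(11) = 1 + 465 + 287 = 753
C(14) = 1 + C(13) + C(12) = 1 + 753 + 465 = 1219
C(15) = 1 + C(14) + C(13) = 1 + 1219 + 753 = 1973
C(16) = 1 + C(15) + C(14) = 1 + 1973 + 1219 = 3193
C(17) = 1 + C(16) + C(15) = 1 + 3193 + 1973 = 5167
C(18) = 1 + C(17) + C(16) = 1 + 5167 + 3193 = 8361
C(19) = 1 + C(18) + C(17) = 1 + 8361 + 5167 = 13529

13529


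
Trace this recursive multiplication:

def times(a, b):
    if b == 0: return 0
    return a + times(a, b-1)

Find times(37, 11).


times(37, 11) = 37 + times(37, 10)
times(37, 10) = 37 + times(37, 9)
times(37, 9) = 37 + times(37, 8)
times(37, 8) = 37 + times(37, 7)
times(37, 7) = 37 + times(37, 6)
times(37, 6) = 37 + times(37, 5)
times(37, 5) = 37 + times(37, 4)
times(37, 4) = 37 + times(37, 3)
times(37, 3) = 37 + times(37, 2)
times(37, 2) = 37 + times(37, 1)
times(37, 1) = 37 + times(37, 0)
times(37, 0) = 0  (base case)
Total: 37 + 37 + 37 + 37 + 37 + 37 + 37 + 37 + 37 + 37 + 37 + 0 = 407

407


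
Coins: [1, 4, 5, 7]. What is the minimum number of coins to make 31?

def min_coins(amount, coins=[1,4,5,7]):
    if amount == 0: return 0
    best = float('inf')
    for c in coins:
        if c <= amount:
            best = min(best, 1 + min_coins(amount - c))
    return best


Building up with DP:
min_coins(0) = 0
min_coins(1) = min(1+min_coins(0)=1+0=1) = 1
min_coins(2) = min(1+min_coins(1)=1+1=2) = 2
min_coins(3) = min(1+min_coins(2)=1+2=3) = 3
min_coins(4) = min(1+min_coins(3)=1+3=4, 1+min_coins(0)=1+0=1) = 1
min_coins(5) = min(1+min_coins(4)=1+1=2, 1+min_coins(1)=1+1=2, 1+min_coins(0)=1+0=1) = 1
min_coins(6) = min(1+min_coins(5)=1+1=2, 1+min_coins(2)=1+2=3, 1+min_coins(1)=1+1=2) = 2
min_coins(7) = min(1+min_coins(6)=1+2=3, 1+min_coins(3)=1+3=4, 1+min_coins(2)=1+2=3, 1+min_coins(0)=1+0=1) = 1
min_coins(8) = min(1+min_coins(7)=1+1=2, 1+min_coins(4)=1+1=2, 1+min_coins(3)=1+3=4, 1+min_coins(1)=1+1=2) = 2
min_coins(9) = min(1+min_coins(8)=1+2=3, 1+min_coins(5)=1+1=2, 1+min_coins(4)=1+1=2, 1+min_coins(2)=1+2=3) = 2
min_coins(10) = min(1+min_coins(9)=1+2=3, 1+min_coins(6)=1+2=3, 1+min_coins(5)=1+1=2, 1+min_coins(3)=1+3=4) = 2
min_coins(11) = min(1+min_coins(10)=1+2=3, 1+min_coins(7)=1+1=2, 1+min_coins(6)=1+2=3, 1+min_coins(4)=1+1=2) = 2
min_coins(12) = min(1+min_coins(11)=1+2=3, 1+min_coins(8)=1+2=3, 1+min_coins(7)=1+1=2, 1+min_coins(5)=1+1=2) = 2
min_coins(13) = min(1+min_coins(12)=1+2=3, 1+min_coins(9)=1+2=3, 1+min_coins(8)=1+2=3, 1+min_coins(6)=1+2=3) = 3
min_coins(14) = min(1+min_coins(13)=1+3=4, 1+min_coins(10)=1+2=3, 1+min_coins(9)=1+2=3, 1+min_coins(7)=1+1=2) = 2
min_coins(15) = min(1+min_coins(14)=1+2=3, 1+min_coins(11)=1+2=3, 1+min_coins(10)=1+2=3, 1+min_coins(8)=1+2=3) = 3
min_coins(16) = min(1+min_coins(15)=1+3=4, 1+min_coins(12)=1+2=3, 1+min_coins(11)=1+2=3, 1+min_coins(9)=1+2=3) = 3
min_coins(17) = min(1+min_coins(16)=1+3=4, 1+min_coins(13)=1+3=4, 1+min_coins(12)=1+2=3, 1+min_coins(10)=1+2=3) = 3
min_coins(18) = min(1+min_coins(17)=1+3=4, 1+min_coins(14)=1+2=3, 1+min_coins(13)=1+3=4, 1+min_coins(11)=1+2=3) = 3
min_coins(19) = min(1+min_coins(18)=1+3=4, 1+min_coins(15)=1+3=4, 1+min_coins(14)=1+2=3, 1+min_coins(12)=1+2=3) = 3
min_coins(20) = min(1+min_coins(19)=1+3=4, 1+min_coins(16)=1+3=4, 1+min_coins(15)=1+3=4, 1+min_coins(13)=1+3=4) = 4
min_coins(21) = min(1+min_coins(20)=1+4=5, 1+min_coins(17)=1+3=4, 1+min_coins(16)=1+3=4, 1+min_coins(14)=1+2=3) = 3
min_coins(22) = min(1+min_coins(21)=1+3=4, 1+min_coins(18)=1+3=4, 1+min_coins(17)=1+3=4, 1+min_coins(15)=1+3=4) = 4
min_coins(23) = min(1+min_coins(22)=1+4=5, 1+min_coins(19)=1+3=4, 1+min_coins(18)=1+3=4, 1+min_coins(16)=1+3=4) = 4
min_coins(24) = min(1+min_coins(23)=1+4=5, 1+min_coins(20)=1+4=5, 1+min_coins(19)=1+3=4, 1+min_coins(17)=1+3=4) = 4
min_coins(25) = min(1+min_coins(24)=1+4=5, 1+min_coins(21)=1+3=4, 1+min_coins(20)=1+4=5, 1+min_coins(18)=1+3=4) = 4
min_coins(26) = min(1+min_coins(25)=1+4=5, 1+min_coins(22)=1+4=5, 1+min_coins(21)=1+3=4, 1+min_coins(19)=1+3=4) = 4
min_coins(27) = min(1+min_coins(26)=1+4=5, 1+min_coins(23)=1+4=5, 1+min_coins(22)=1+4=5, 1+min_coins(20)=1+4=5) = 5
min_coins(28) = min(1+min_coins(27)=1+5=6, 1+min_coins(24)=1+4=5, 1+min_coins(23)=1+4=5, 1+min_coins(21)=1+3=4) = 4
min_coins(29) = min(1+min_coins(28)=1+4=5, 1+min_coins(25)=1+4=5, 1+min_coins(24)=1+4=5, 1+min_coins(22)=1+4=5) = 5
min_coins(30) = min(1+min_coins(29)=1+5=6, 1+min_coins(26)=1+4=5, 1+min_coins(25)=1+4=5, 1+min_coins(23)=1+4=5) = 5
min_coins(31) = min(1+min_coins(30)=1+5=6, 1+min_coins(27)=1+5=6, 1+min_coins(26)=1+4=5, 1+min_coins(24)=1+4=5) = 5

5


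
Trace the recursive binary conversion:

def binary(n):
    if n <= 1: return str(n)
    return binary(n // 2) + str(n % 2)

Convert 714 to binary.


binary(714) = binary(357) + '0'
binary(357) = binary(178) + '1'
binary(178) = binary(89) + '0'
binary(89) = binary(44) + '1'
binary(44) = binary(22) + '0'
binary(22) = binary(11) + '0'
binary(11) = binary(5) + '1'
binary(5) = binary(2) + '1'
binary(2) = binary(1) + '0'
binary(1) = '1'  (base case)
Concatenating: '1' + '0' + '1' + '1' + '0' + '0' + '1' + '0' + '1' + '0' = '1011001010'

1011001010


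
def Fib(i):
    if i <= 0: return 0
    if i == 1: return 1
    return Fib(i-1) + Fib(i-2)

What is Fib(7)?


Computing Fib(7) bottom-up:
Fib(0) = 0
Fib(1) = 1
Fib(2) = Fib(1) + Fib(0) = 1 + 0 = 1
Fib(3) = Fib(2) + Fib(1) = 1 + 1 = 2
Fib(4) = Fib(3) + Fib(2) = 2 + 1 = 3
Fib(5) = Fib(4) + Fib(3) = 3 + 2 = 5
Fib(6) = Fib(5) + Fib(4) = 5 + 3 = 8
Fib(7) = Fib(6) + Fib(5) = 8 + 5 = 13

13


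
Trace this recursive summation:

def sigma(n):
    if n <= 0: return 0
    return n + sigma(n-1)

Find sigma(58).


sigma(58)
= 58 + 57 + 56 + 55 + 54 + 53 + 52 + 51 + 50 + 49 + 48 + 47 + 46 + 45 + 44 + 43 + 42 + 41 + 40 + 39 + 38 + 37 + 36 + 35 + 34 + 33 + 32 + 31 + 30 + 29 + 28 + 27 + 26 + 25 + 24 + 23 + 22 + 21 + 20 + 19 + 18 + 17 + 16 + 15 + 14 + 13 + 12 + 11 + 10 + 9 + 8 + 7 + 6 + 5 + 4 + 3 + 2 + 1 + sigma(0)
= 58 + 57 + 56 + 55 + 54 + 53 + 52 + 51 + 50 + 49 + 48 + 47 + 46 + 45 + 44 + 43 + 42 + 41 + 40 + 39 + 38 + 37 + 36 + 35 + 34 + 33 + 32 + 31 + 30 + 29 + 28 + 27 + 26 + 25 + 24 + 23 + 22 + 21 + 20 + 19 + 18 + 17 + 16 + 15 + 14 + 13 + 12 + 11 + 10 + 9 + 8 + 7 + 6 + 5 + 4 + 3 + 2 + 1 + 0
= 1711

1711


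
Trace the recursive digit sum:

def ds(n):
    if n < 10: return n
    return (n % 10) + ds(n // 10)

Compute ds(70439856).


ds(70439856) = 6 + ds(7043985)
ds(7043985) = 5 + ds(704398)
ds(704398) = 8 + ds(70439)
ds(70439) = 9 + ds(7043)
ds(7043) = 3 + ds(704)
ds(704) = 4 + ds(70)
ds(70) = 0 + ds(7)
ds(7) = 7  (base case)
Total: 6 + 5 + 8 + 9 + 3 + 4 + 0 + 7 = 42

42


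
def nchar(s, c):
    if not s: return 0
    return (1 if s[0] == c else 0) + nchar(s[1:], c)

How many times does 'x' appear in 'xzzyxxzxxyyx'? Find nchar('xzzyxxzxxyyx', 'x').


s[0]='x' == 'x' -> 1
s[0]='z' != 'x' -> 0
s[0]='z' != 'x' -> 0
s[0]='y' != 'x' -> 0
s[0]='x' == 'x' -> 1
s[0]='x' == 'x' -> 1
s[0]='z' != 'x' -> 0
s[0]='x' == 'x' -> 1
s[0]='x' == 'x' -> 1
s[0]='y' != 'x' -> 0
s[0]='y' != 'x' -> 0
s[0]='x' == 'x' -> 1
Sum: 1 + 0 + 0 + 0 + 1 + 1 + 0 + 1 + 1 + 0 + 0 + 1 = 6

6


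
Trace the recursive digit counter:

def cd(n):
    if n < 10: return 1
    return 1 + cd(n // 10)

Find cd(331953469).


cd(331953469) = 1 + cd(33195346)
cd(33195346) = 1 + cd(3319534)
cd(3319534) = 1 + cd(331953)
cd(331953) = 1 + cd(33195)
cd(33195) = 1 + cd(3319)
cd(3319) = 1 + cd(331)
cd(331) = 1 + cd(33)
cd(33) = 1 + cd(3)
cd(3) = 1  (base case: 3 < 10)
Unwinding: 1 + 1 + 1 + 1 + 1 + 1 + 1 + 1 + 1 = 9

9


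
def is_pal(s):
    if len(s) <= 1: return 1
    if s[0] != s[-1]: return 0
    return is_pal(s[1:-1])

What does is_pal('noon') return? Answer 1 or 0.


is_pal('noon'): s[0]='n' == s[-1]='n' -> check is_pal('oo')
is_pal('oo'): s[0]='o' == s[-1]='o' -> check is_pal('')
is_pal(''): len <= 1 -> return 1  (base case)
Result: 1 (palindrome)

1


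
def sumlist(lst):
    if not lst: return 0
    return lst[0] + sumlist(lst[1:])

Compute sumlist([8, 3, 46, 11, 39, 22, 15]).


sumlist([8, 3, 46, 11, 39, 22, 15]) = 8 + sumlist([3, 46, 11, 39, 22, 15])
sumlist([3, 46, 11, 39, 22, 15]) = 3 + sumlist([46, 11, 39, 22, 15])
sumlist([46, 11, 39, 22, 15]) = 46 + sumlist([11, 39, 22, 15])
sumlist([11, 39, 22, 15]) = 11 + sumlist([39, 22, 15])
sumlist([39, 22, 15]) = 39 + sumlist([22, 15])
sumlist([22, 15]) = 22 + sumlist([15])
sumlist([15]) = 15 + sumlist([])
sumlist([]) = 0  (base case)
Total: 8 + 3 + 46 + 11 + 39 + 22 + 15 + 0 = 144

144


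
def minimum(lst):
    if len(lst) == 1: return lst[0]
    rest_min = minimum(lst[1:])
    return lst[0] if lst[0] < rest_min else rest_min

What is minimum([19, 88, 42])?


minimum([19, 88, 42]): compare 19 with minimum([88, 42])
minimum([88, 42]): compare 88 with minimum([42])
minimum([42]) = 42  (base case)
Compare 88 with 42 -> 42
Compare 19 with 42 -> 19

19


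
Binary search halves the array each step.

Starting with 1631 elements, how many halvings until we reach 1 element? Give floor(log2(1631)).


1631 / 2 = 815
815 / 2 = 407
407 / 2 = 203
203 / 2 = 101
101 / 2 = 50
50 / 2 = 25
25 / 2 = 12
12 / 2 = 6
6 / 2 = 3
3 / 2 = 1
Reached 1 after 10 halvings

10


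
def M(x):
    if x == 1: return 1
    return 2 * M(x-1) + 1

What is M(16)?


M(16) = 2 * M(15) + 1
M(15) = 2 * M(14) + 1
M(14) = 2 * M(13) + 1
M(13) = 2 * M(12) + 1
M(12) = 2 * M(11) + 1
M(11) = 2 * M(10) + 1
M(10) = 2 * M(9) + 1
M(9) = 2 * M(8) + 1
M(8) = 2 * M(7) + 1
M(7) = 2 * M(6) + 1
M(6) = 2 * M(5) + 1
M(5) = 2 * M(4) + 1
M(4) = 2 * M(3) + 1
M(3) = 2 * M(2) + 1
M(2) = 2 * M(1) + 1
M(1) = 1  (base case)
M(2) = 2 * 1 + 1 = 3
M(3) = 2 * 3 + 1 = 7
M(4) = 2 * 7 + 1 = 15
M(5) = 2 * 15 + 1 = 31
M(6) = 2 * 31 + 1 = 63
M(7) = 2 * 63 + 1 = 127
M(8) = 2 * 127 + 1 = 255
M(9) = 2 * 255 + 1 = 511
M(10) = 2 * 511 + 1 = 1023
M(11) = 2 * 1023 + 1 = 2047
M(12) = 2 * 2047 + 1 = 4095
M(13) = 2 * 4095 + 1 = 8191
M(14) = 2 * 8191 + 1 = 16383
M(15) = 2 * 16383 + 1 = 32767
M(16) = 2 * 32767 + 1 = 65535

65535


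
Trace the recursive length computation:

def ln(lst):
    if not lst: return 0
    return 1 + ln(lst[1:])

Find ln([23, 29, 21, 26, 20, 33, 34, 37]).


ln([23, 29, 21, 26, 20, 33, 34, 37]) = 1 + ln([29, 21, 26, 20, 33, 34, 37])
ln([29, 21, 26, 20, 33, 34, 37]) = 1 + ln([21, 26, 20, 33, 34, 37])
ln([21, 26, 20, 33, 34, 37]) = 1 + ln([26, 20, 33, 34, 37])
ln([26, 20, 33, 34, 37]) = 1 + ln([20, 33, 34, 37])
ln([20, 33, 34, 37]) = 1 + ln([33, 34, 37])
ln([33, 34, 37]) = 1 + ln([34, 37])
ln([34, 37]) = 1 + ln([37])
ln([37]) = 1 + ln([])
ln([]) = 0  (base case)
Unwinding: 1 + 1 + 1 + 1 + 1 + 1 + 1 + 1 + 0 = 8

8


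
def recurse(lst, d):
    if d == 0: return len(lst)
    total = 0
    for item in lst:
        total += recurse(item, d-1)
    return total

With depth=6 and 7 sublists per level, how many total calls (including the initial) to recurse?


At depth 0 (root): 1 call
At depth 1: each of 1 parents calls recurse on 7 children = 7 calls
At depth 2: each of 7 parents calls recurse on 7 children = 49 calls
At depth 3: each of 49 parents calls recurse on 7 children = 343 calls
At depth 4: each of 343 parents calls recurse on 7 children = 2401 calls
At depth 5: each of 2401 parents calls recurse on 7 children = 16807 calls
At depth 6: each of 16807 parents calls recurse on 7 children = 117649 calls
Total: 1 + 7 + 49 + 343 + 2401 + 16807 + 117649 = 137257

137257


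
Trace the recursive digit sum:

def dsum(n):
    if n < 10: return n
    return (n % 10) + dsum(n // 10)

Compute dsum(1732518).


dsum(1732518) = 8 + dsum(173251)
dsum(173251) = 1 + dsum(17325)
dsum(17325) = 5 + dsum(1732)
dsum(1732) = 2 + dsum(173)
dsum(173) = 3 + dsum(17)
dsum(17) = 7 + dsum(1)
dsum(1) = 1  (base case)
Total: 8 + 1 + 5 + 2 + 3 + 7 + 1 = 27

27


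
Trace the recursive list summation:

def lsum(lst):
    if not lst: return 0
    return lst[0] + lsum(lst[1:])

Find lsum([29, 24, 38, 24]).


lsum([29, 24, 38, 24]) = 29 + lsum([24, 38, 24])
lsum([24, 38, 24]) = 24 + lsum([38, 24])
lsum([38, 24]) = 38 + lsum([24])
lsum([24]) = 24 + lsum([])
lsum([]) = 0  (base case)
Total: 29 + 24 + 38 + 24 + 0 = 115

115


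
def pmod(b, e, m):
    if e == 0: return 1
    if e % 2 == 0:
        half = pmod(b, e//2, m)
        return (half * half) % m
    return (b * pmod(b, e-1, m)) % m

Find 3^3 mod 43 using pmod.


pmod(3, 3, 43): e is odd, compute pmod(3, 2, 43)
  pmod(3, 2, 43): e is even, compute pmod(3, 1, 43)
    pmod(3, 1, 43): e is odd, compute pmod(3, 0, 43)
      pmod(3, 0, 43) = 1
    (3 * 1) % 43 = 3
  half=3, (3*3) % 43 = 9
(3 * 9) % 43 = 27

27


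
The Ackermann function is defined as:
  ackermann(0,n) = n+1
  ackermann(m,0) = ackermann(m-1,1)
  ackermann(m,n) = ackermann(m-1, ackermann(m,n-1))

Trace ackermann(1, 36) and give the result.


ackermann(1, 36) = ackermann(0, ackermann(1, 35))
  ackermann(1, 35) = ackermann(0, ackermann(1, 34))
    ackermann(1, 34) = ackermann(0, ackermann(1, 33))
      ackermann(1, 33) = ackermann(0, ackermann(1, 32))
        ackermann(1, 32) = ackermann(0, ackermann(1, 31))
          ackermann(1, 31) = ackermann(0, ackermann(1, 30))
          ackermann(1, 30) = ackermann(0, ackermann(1, 29))
          ackermann(1, 29) = ackermann(0, ackermann(1, 28))
          ackermann(1, 28) = ackermann(0, ackermann(1, 27))
          ackermann(1, 27) = ackermann(0, ackermann(1, 26))
          ackermann(1, 26) = ackermann(0, ackermann(1, 25))
          ackermann(1, 25) = ackermann(0, ackermann(1, 24))
          ackermann(1, 24) = ackermann(0, ackermann(1, 23))
          ackermann(1, 23) = ackermann(0, ackermann(1, 22))
          ackermann(1, 22) = ackermann(0, ackermann(1, 21))
          ackermann(1, 21) = ackermann(0, ackermann(1, 20))
          ackermann(1, 20) = ackermann(0, ackermann(1, 19))
          ackermann(1, 19) = ackermann(0, ackermann(1, 18))
          ackermann(1, 18) = ackermann(0, ackermann(1, 17))
          ackermann(1, 17) = ackermann(0, ackermann(1, 16))
          ackermann(1, 16) = ackermann(0, ackermann(1, 15))
          ackermann(1, 15) = ackermann(0, ackermann(1, 14))
          ackermann(1, 14) = ackermann(0, ackermann(1, 13))
          ackermann(1, 13) = ackermann(0, ackermann(1, 12))
          ackermann(1, 12) = ackermann(0, ackermann(1, 11))
... (trace truncated)
Result: ackermann(1, 36) = 38

38


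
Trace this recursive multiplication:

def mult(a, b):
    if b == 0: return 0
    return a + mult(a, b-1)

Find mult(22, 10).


mult(22, 10) = 22 + mult(22, 9)
mult(22, 9) = 22 + mult(22, 8)
mult(22, 8) = 22 + mult(22, 7)
mult(22, 7) = 22 + mult(22, 6)
mult(22, 6) = 22 + mult(22, 5)
mult(22, 5) = 22 + mult(22, 4)
mult(22, 4) = 22 + mult(22, 3)
mult(22, 3) = 22 + mult(22, 2)
mult(22, 2) = 22 + mult(22, 1)
mult(22, 1) = 22 + mult(22, 0)
mult(22, 0) = 0  (base case)
Total: 22 + 22 + 22 + 22 + 22 + 22 + 22 + 22 + 22 + 22 + 0 = 220

220


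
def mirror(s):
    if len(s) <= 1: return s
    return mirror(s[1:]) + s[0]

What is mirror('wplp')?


mirror('wplp') = mirror('plp') + 'w'
mirror('plp') = mirror('lp') + 'p'
mirror('lp') = mirror('p') + 'l'
mirror('p') = 'p'  (base case)
Concatenating: 'p' + 'l' + 'p' + 'w' = 'plpw'

plpw


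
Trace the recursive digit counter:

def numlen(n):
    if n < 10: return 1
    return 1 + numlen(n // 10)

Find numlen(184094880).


numlen(184094880) = 1 + numlen(18409488)
numlen(18409488) = 1 + numlen(1840948)
numlen(1840948) = 1 + numlen(184094)
numlen(184094) = 1 + numlen(18409)
numlen(18409) = 1 + numlen(1840)
numlen(1840) = 1 + numlen(184)
numlen(184) = 1 + numlen(18)
numlen(18) = 1 + numlen(1)
numlen(1) = 1  (base case: 1 < 10)
Unwinding: 1 + 1 + 1 + 1 + 1 + 1 + 1 + 1 + 1 = 9

9


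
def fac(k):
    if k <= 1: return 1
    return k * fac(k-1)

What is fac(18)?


fac(18)
= 18 * fac(17)
= 18 * 17 * fac(16)
= 18 * 17 * 16 * fac(15)
= 18 * 17 * 16 * 15 * fac(14)
= 18 * 17 * 16 * 15 * 14 * fac(13)
= 18 * 17 * 16 * 15 * 14 * 13 * fac(12)
= 18 * 17 * 16 * 15 * 14 * 13 * 12 * fac(11)
= 18 * 17 * 16 * 15 * 14 * 13 * 12 * 11 * fac(10)
= 18 * 17 * 16 * 15 * 14 * 13 * 12 * 11 * 10 * fac(9)
= 18 * 17 * 16 * 15 * 14 * 13 * 12 * 11 * 10 * 9 * fac(8)
= 18 * 17 * 16 * 15 * 14 * 13 * 12 * 11 * 10 * 9 * 8 * fac(7)
= 18 * 17 * 16 * 15 * 14 * 13 * 12 * 11 * 10 * 9 * 8 * 7 * fac(6)
= 18 * 17 * 16 * 15 * 14 * 13 * 12 * 11 * 10 * 9 * 8 * 7 * 6 * fac(5)
= 18 * 17 * 16 * 15 * 14 * 13 * 12 * 11 * 10 * 9 * 8 * 7 * 6 * 5 * fac(4)
= 18 * 17 * 16 * 15 * 14 * 13 * 12 * 11 * 10 * 9 * 8 * 7 * 6 * 5 * 4 * fac(3)
= 18 * 17 * 16 * 15 * 14 * 13 * 12 * 11 * 10 * 9 * 8 * 7 * 6 * 5 * 4 * 3 * fac(2)
= 18 * 17 * 16 * 15 * 14 * 13 * 12 * 11 * 10 * 9 * 8 * 7 * 6 * 5 * 4 * 3 * 2 * fac(1)
= 18 * 17 * 16 * 15 * 14 * 13 * 12 * 11 * 10 * 9 * 8 * 7 * 6 * 5 * 4 * 3 * 2 * 1
= 6402373705728000

6402373705728000
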